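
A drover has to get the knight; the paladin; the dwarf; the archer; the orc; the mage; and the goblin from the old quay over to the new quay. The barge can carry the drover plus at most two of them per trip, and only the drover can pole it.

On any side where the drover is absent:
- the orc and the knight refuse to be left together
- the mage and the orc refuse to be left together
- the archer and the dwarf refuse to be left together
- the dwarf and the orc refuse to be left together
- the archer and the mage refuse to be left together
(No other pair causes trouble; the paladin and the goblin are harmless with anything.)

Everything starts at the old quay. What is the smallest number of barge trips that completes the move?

Counting alone: the drover can take at most 2 across per trip to the new quay, so moving all 7 needs at least 4 loaded trips out, with a return between consecutive ones — at least 7 crossings.
The safety rule pushes this higher. Following every safe sequence of crossings, the most of the 7 that can be at the new quay as the barge arrives there on crossing 7 is 6 — never all 7.
So no plan with fewer than 9 crossings exists, and this one achieves 9:
1. Drover goes to the new quay with the archer and the orc.
2. Drover goes back to the old quay alone.
3. Drover goes to the new quay with the knight.
4. Drover goes back to the old quay with the orc.
5. Drover goes to the new quay with the dwarf and the mage.
6. Drover goes back to the old quay with the archer.
7. Drover goes to the new quay with the goblin and the paladin.
8. Drover goes back to the old quay alone.
9. Drover goes to the new quay with the archer and the orc.

9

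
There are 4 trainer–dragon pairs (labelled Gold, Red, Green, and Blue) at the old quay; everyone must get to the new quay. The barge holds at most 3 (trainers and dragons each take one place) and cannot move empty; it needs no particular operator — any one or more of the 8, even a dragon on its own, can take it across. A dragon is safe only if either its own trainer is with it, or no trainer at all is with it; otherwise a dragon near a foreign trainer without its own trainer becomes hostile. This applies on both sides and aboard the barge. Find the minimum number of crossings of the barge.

Counting alone: each trip to the new quay takes at most 3 across and each return brings at least 1 back, so after t trips out (and t−1 returns) at most 3t − (t−1) of the 8 are across; that first reaches 8 at t = 4, so at least 7 crossings are needed.
The safety rule pushes this higher. Following every safe sequence of crossings, the most of the 8 that can be at the new quay as the barge arrives there on crossing 7 is 7 — never all 8.
So no plan with fewer than 9 crossings exists, and this one achieves 9:
1. dragon Gold and trainer Gold cross → the new quay.
2. trainer Gold crosses ← the old quay.
3. dragon Red, trainer Gold, and trainer Red cross → the new quay.
4. dragon Gold and trainer Gold cross ← the old quay.
5. trainer Blue, trainer Gold, and trainer Green cross → the new quay.
6. dragon Red crosses ← the old quay.
7. dragon Gold and dragon Red cross → the new quay.
8. dragon Gold crosses ← the old quay.
9. dragon Blue, dragon Gold, and dragon Green cross → the new quay.

9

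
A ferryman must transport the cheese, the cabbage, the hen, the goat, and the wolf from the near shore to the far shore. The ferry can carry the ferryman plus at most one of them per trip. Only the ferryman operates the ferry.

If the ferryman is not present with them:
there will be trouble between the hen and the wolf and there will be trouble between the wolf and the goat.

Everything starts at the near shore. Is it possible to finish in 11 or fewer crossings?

Yes — this plan uses 11 crossings (≤ 11):
1. Ferryman goes to the far shore with the wolf.
2. Ferryman goes back to the near shore alone.
3. Ferryman goes to the far shore with the cheese.
4. Ferryman goes back to the near shore alone.
5. Ferryman goes to the far shore with the cabbage.
6. Ferryman goes back to the near shore alone.
7. Ferryman goes to the far shore with the hen.
8. Ferryman goes back to the near shore with the wolf.
9. Ferryman goes to the far shore with the goat.
10. Ferryman goes back to the near shore alone.
11. Ferryman goes to the far shore with the wolf.

Yes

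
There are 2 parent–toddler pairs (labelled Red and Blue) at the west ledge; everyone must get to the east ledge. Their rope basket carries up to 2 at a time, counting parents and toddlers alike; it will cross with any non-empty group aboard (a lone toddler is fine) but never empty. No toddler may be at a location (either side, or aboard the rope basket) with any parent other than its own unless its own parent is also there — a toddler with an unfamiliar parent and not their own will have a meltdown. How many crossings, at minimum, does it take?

5

Counting alone: each trip to the east ledge takes at most 2 across and each return brings at least 1 back, so after t trips out (and t−1 returns) at most 2t − (t−1) of the 4 are across; that first reaches 4 at t = 3, so at least 5 crossings are needed.
The plan below uses exactly 5 crossings, so it is optimal:
1. parent Red and toddler Red cross → the east ledge.
2. parent Red crosses ← the west ledge.
3. parent Blue and parent Red cross → the east ledge.
4. parent Blue crosses ← the west ledge.
5. parent Blue and toddler Blue cross → the east ledge.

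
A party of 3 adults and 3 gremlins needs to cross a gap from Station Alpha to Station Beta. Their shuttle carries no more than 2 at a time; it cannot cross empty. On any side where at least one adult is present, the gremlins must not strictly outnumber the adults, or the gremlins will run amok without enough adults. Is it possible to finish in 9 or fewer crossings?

No

Counting alone: each trip to Station Beta takes at most 2 across and each return brings at least 1 back, so after t trips out (and t−1 returns) at most 2t − (t−1) of the 6 are across; that first reaches 6 at t = 5, so at least 9 crossings are needed.
The safety rule pushes this higher. Following every safe sequence of crossings, the most of the 6 that can be at Station Beta as the shuttle arrives there on crossing 9 is 5 — never all 6.
So the move cannot be finished within 9 crossings. (The shortest complete plan takes 11:)
1. 2 gremlins → Station Beta.  (Station Alpha: 3A 1G; Station Beta: 0A 2G)
2. 1 gremlin ← Station Alpha.  (Station Alpha: 3A 2G; Station Beta: 0A 1G)
3. 2 gremlins → Station Beta.  (Station Alpha: 3A 0G; Station Beta: 0A 3G)
4. 1 gremlin ← Station Alpha.  (Station Alpha: 3A 1G; Station Beta: 0A 2G)
5. 2 adults → Station Beta.  (Station Alpha: 1A 1G; Station Beta: 2A 2G)
6. 1 adult and 1 gremlin ← Station Alpha.  (Station Alpha: 2A 2G; Station Beta: 1A 1G)
7. 2 adults → Station Beta.  (Station Alpha: 0A 2G; Station Beta: 3A 1G)
8. 1 gremlin ← Station Alpha.  (Station Alpha: 0A 3G; Station Beta: 3A 0G)
9. 2 gremlins → Station Beta.  (Station Alpha: 0A 1G; Station Beta: 3A 2G)
10. 1 gremlin ← Station Alpha.  (Station Alpha: 0A 2G; Station Beta: 3A 1G)
11. 2 gremlins → Station Beta.  (Station Alpha: 0A 0G; Station Beta: 3A 3G)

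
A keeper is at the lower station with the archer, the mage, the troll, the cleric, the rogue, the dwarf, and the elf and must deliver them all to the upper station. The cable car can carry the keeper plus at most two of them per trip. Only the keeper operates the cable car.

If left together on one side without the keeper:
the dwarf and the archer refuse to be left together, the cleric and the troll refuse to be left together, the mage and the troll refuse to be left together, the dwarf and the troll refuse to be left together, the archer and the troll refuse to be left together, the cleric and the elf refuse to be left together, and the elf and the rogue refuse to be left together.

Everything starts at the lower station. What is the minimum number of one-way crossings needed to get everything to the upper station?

Whatever the first load, the items left behind include a forbidden pair without the keeper. No opening move is safe, so no plan exists.

impossible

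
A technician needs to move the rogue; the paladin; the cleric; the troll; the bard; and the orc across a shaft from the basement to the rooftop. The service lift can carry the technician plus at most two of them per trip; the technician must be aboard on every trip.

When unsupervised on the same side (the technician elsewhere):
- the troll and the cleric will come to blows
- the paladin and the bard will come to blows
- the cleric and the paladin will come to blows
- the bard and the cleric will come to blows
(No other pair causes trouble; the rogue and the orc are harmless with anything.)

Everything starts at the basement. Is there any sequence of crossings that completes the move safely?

Yes

1. Technician goes to the rooftop with the cleric and the paladin.
2. Technician goes back to the basement with the paladin.
3. Technician goes to the rooftop with the paladin and the rogue.
4. Technician goes back to the basement with the paladin.
5. Technician goes to the rooftop with the paladin and the troll.
6. Technician goes back to the basement with the cleric.
7. Technician goes to the rooftop with the cleric and the orc.
8. Technician goes back to the basement with the cleric.
9. Technician goes to the rooftop with the bard and the cleric.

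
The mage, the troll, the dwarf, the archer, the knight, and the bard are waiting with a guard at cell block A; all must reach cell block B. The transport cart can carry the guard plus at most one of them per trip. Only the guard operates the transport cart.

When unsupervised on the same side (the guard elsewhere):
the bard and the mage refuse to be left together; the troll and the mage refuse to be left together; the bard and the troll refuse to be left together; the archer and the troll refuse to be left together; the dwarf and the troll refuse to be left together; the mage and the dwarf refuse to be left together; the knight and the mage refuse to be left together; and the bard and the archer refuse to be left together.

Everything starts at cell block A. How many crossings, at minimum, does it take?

impossible

Whatever the first load, the items left behind include a forbidden pair without the guard. No opening move is safe, so no plan exists.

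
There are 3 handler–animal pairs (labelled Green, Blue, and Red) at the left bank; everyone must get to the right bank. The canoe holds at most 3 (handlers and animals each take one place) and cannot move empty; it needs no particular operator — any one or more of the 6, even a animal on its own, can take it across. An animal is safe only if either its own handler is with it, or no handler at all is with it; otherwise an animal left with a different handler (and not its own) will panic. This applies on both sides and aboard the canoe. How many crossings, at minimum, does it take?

5

Counting alone: each trip to the right bank takes at most 3 across and each return brings at least 1 back, so after t trips out (and t−1 returns) at most 3t − (t−1) of the 6 are across; that first reaches 6 at t = 3, so at least 5 crossings are needed.
The plan below uses exactly 5 crossings, so it is optimal:
1. animal Green and handler Green cross → the right bank.
2. handler Green crosses ← the left bank.
3. handler Blue, handler Green, and handler Red cross → the right bank.
4. animal Green crosses ← the left bank.
5. animal Blue, animal Green, and animal Red cross → the right bank.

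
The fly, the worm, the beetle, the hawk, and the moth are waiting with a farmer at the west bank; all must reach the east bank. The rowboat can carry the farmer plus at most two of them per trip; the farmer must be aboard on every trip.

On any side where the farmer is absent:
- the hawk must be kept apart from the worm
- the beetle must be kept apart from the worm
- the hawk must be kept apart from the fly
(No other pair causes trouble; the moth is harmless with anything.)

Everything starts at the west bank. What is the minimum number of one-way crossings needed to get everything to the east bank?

5

Counting alone: the farmer can take at most 2 across per trip to the east bank, so moving all 5 needs at least 3 loaded trips out, with a return between consecutive ones — at least 5 crossings.
The plan below uses exactly 5 crossings, so it is optimal:
1. Farmer goes to the east bank with the fly and the worm.
2. Farmer goes back to the west bank alone.
3. Farmer goes to the east bank with the moth.
4. Farmer goes back to the west bank alone.
5. Farmer goes to the east bank with the beetle and the hawk.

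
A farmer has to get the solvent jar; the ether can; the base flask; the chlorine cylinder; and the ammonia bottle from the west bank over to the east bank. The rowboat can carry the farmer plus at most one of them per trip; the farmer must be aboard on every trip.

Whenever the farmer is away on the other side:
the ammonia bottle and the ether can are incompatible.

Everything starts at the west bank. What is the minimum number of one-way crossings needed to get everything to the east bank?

9

Counting alone: the farmer can take at most 1 across per trip to the east bank, so moving all 5 needs at least 5 loaded trips out, with a return between consecutive ones — at least 9 crossings.
The plan below uses exactly 9 crossings, so it is optimal:
1. Farmer goes to the east bank with the ether can.  [the west bank: the ammonia bottle, the base flask, the chlorine cylinder, the solvent jar | the east bank: the ether can]
2. Farmer goes back to the west bank alone.  [the west bank: the ammonia bottle, the base flask, the chlorine cylinder, the solvent jar | the east bank: the ether can]
3. Farmer goes to the east bank with the solvent jar.  [the west bank: the ammonia bottle, the base flask, the chlorine cylinder | the east bank: the ether can, the solvent jar]
4. Farmer goes back to the west bank alone.  [the west bank: the ammonia bottle, the base flask, the chlorine cylinder | the east bank: the ether can, the solvent jar]
5. Farmer goes to the east bank with the base flask.  [the west bank: the ammonia bottle, the chlorine cylinder | the east bank: the base flask, the ether can, the solvent jar]
6. Farmer goes back to the west bank alone.  [the west bank: the ammonia bottle, the chlorine cylinder | the east bank: the base flask, the ether can, the solvent jar]
7. Farmer goes to the east bank with the chlorine cylinder.  [the west bank: the ammonia bottle | the east bank: the base flask, the chlorine cylinder, the ether can, the solvent jar]
8. Farmer goes back to the west bank alone.  [the west bank: the ammonia bottle | the east bank: the base flask, the chlorine cylinder, the ether can, the solvent jar]
9. Farmer goes to the east bank with the ammonia bottle.  [the west bank: — | the east bank: the ammonia bottle, the base flask, the chlorine cylinder, the ether can, the solvent jar]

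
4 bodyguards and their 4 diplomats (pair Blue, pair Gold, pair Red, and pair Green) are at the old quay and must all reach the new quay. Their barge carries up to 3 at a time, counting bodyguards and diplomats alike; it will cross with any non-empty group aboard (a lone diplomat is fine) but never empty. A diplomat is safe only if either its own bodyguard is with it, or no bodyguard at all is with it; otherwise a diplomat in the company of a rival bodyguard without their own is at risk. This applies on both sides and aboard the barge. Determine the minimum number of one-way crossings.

Counting alone: each trip to the new quay takes at most 3 across and each return brings at least 1 back, so after t trips out (and t−1 returns) at most 3t − (t−1) of the 8 are across; that first reaches 8 at t = 4, so at least 7 crossings are needed.
The safety rule pushes this higher. Following every safe sequence of crossings, the most of the 8 that can be at the new quay as the barge arrives there on crossing 7 is 7 — never all 8.
So no plan with fewer than 9 crossings exists, and this one achieves 9:
1. bodyguard Blue and diplomat Blue cross → the new quay.
2. bodyguard Blue crosses ← the old quay.
3. bodyguard Blue, bodyguard Gold, and diplomat Gold cross → the new quay.
4. bodyguard Blue and diplomat Blue cross ← the old quay.
5. bodyguard Blue, bodyguard Green, and bodyguard Red cross → the new quay.
6. diplomat Gold crosses ← the old quay.
7. diplomat Blue and diplomat Gold cross → the new quay.
8. diplomat Blue crosses ← the old quay.
9. diplomat Blue, diplomat Green, and diplomat Red cross → the new quay.

9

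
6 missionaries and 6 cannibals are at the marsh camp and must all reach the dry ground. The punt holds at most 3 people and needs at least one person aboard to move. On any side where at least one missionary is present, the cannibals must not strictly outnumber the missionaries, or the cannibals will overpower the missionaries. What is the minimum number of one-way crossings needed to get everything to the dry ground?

impossible

Following every safe sequence of crossings from the start, the most of the 12 that can be at the dry ground as the punt arrives there on crossings 1, 3, 5 is 3, 5, 6 respectively; the best ever achieved is 6 of 12.
From crossing 7 on, no configuration arises that was not already reachable earlier: only 17 distinct safe configurations (who is on which side, and where the punt is) can ever be reached, none of them has everyone across, and every continuation just revisits them. They are: 0 missionaries + 0 cannibals across (punt back at the start); 0 missionaries + 1 cannibal across (punt there); 0 missionaries + 1 cannibal across (punt back at the start); 0 missionaries + 2 cannibals across (punt there); 0 missionaries + 2 cannibals across (punt back at the start); 0 missionaries + 3 cannibals across (punt there); 0 missionaries + 3 cannibals across (punt back at the start); 0 missionaries + 4 cannibals across (punt there); 0 missionaries + 4 cannibals across (punt back at the start); 0 missionaries + 5 cannibals across (punt there); 0 missionaries + 5 cannibals across (punt back at the start); 0 missionaries + 6 cannibals across (punt there); 1 missionary + 1 cannibal across (punt there); 1 missionary + 1 cannibal across (punt back at the start); 2 missionaries + 2 cannibals across (punt there); 2 missionaries + 2 cannibals across (punt back at the start); 3 missionaries + 3 cannibals across (punt there). So no valid plan exists.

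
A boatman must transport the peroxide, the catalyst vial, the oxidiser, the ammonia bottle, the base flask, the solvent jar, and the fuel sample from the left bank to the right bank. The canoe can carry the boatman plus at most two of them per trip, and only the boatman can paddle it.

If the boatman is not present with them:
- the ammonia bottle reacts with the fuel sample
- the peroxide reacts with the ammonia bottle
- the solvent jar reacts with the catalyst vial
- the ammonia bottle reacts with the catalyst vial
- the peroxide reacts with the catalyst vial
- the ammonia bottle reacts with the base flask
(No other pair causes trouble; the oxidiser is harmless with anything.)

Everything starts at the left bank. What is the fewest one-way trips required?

11

Counting alone: the boatman can take at most 2 across per trip to the right bank, so moving all 7 needs at least 4 loaded trips out, with a return between consecutive ones — at least 7 crossings.
The safety rule pushes this higher. Following every safe sequence of crossings, the most of the 7 that can be at the right bank as the canoe arrives there on crossings 7, 9 is 5, 6 respectively — never all 7.
So no plan with fewer than 11 crossings exists, and this one achieves 11:
1. Boatman goes to the right bank with the ammonia bottle and the catalyst vial.  [the left bank: the base flask, the fuel sample, the oxidiser, the peroxide, the solvent jar | the right bank: the ammonia bottle, the catalyst vial]
2. Boatman goes back to the left bank with the catalyst vial.  [the left bank: the base flask, the catalyst vial, the fuel sample, the oxidiser, the peroxide, the solvent jar | the right bank: the ammonia bottle]
3. Boatman goes to the right bank with the peroxide and the solvent jar.  [the left bank: the base flask, the catalyst vial, the fuel sample, the oxidiser | the right bank: the ammonia bottle, the peroxide, the solvent jar]
4. Boatman goes back to the left bank with the peroxide.  [the left bank: the base flask, the catalyst vial, the fuel sample, the oxidiser, the peroxide | the right bank: the ammonia bottle, the solvent jar]
5. Boatman goes to the right bank with the oxidiser and the peroxide.  [the left bank: the base flask, the catalyst vial, the fuel sample | the right bank: the ammonia bottle, the oxidiser, the peroxide, the solvent jar]
6. Boatman goes back to the left bank with the peroxide.  [the left bank: the base flask, the catalyst vial, the fuel sample, the peroxide | the right bank: the ammonia bottle, the oxidiser, the solvent jar]
7. Boatman goes to the right bank with the base flask and the peroxide.  [the left bank: the catalyst vial, the fuel sample | the right bank: the ammonia bottle, the base flask, the oxidiser, the peroxide, the solvent jar]
8. Boatman goes back to the left bank with the ammonia bottle.  [the left bank: the ammonia bottle, the catalyst vial, the fuel sample | the right bank: the base flask, the oxidiser, the peroxide, the solvent jar]
9. Boatman goes to the right bank with the catalyst vial and the fuel sample.  [the left bank: the ammonia bottle | the right bank: the base flask, the catalyst vial, the fuel sample, the oxidiser, the peroxide, the solvent jar]
10. Boatman goes back to the left bank with the catalyst vial.  [the left bank: the ammonia bottle, the catalyst vial | the right bank: the base flask, the fuel sample, the oxidiser, the peroxide, the solvent jar]
11. Boatman goes to the right bank with the ammonia bottle and the catalyst vial.  [the left bank: — | the right bank: the ammonia bottle, the base flask, the catalyst vial, the fuel sample, the oxidiser, the peroxide, the solvent jar]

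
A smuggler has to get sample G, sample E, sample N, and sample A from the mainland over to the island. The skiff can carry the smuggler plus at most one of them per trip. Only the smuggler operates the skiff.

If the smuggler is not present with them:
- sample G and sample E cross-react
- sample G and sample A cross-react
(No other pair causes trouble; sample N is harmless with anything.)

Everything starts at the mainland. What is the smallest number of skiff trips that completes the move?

9

Counting alone: the smuggler can take at most 1 across per trip to the island, so moving all 4 needs at least 4 loaded trips out, with a return between consecutive ones — at least 7 crossings.
The safety rule pushes this higher. Following every safe sequence of crossings, the most of the 4 that can be at the island as the skiff arrives there on crossing 7 is 3 — never all 4.
So no plan with fewer than 9 crossings exists, and this one achieves 9:
1. Smuggler goes to the island with sample G.  [the mainland: sample A, sample E, sample N | the island: sample G]
2. Smuggler goes back to the mainland alone.  [the mainland: sample A, sample E, sample N | the island: sample G]
3. Smuggler goes to the island with sample E.  [the mainland: sample A, sample N | the island: sample E, sample G]
4. Smuggler goes back to the mainland with sample G.  [the mainland: sample A, sample G, sample N | the island: sample E]
5. Smuggler goes to the island with sample A.  [the mainland: sample G, sample N | the island: sample A, sample E]
6. Smuggler goes back to the mainland alone.  [the mainland: sample G, sample N | the island: sample A, sample E]
7. Smuggler goes to the island with sample N.  [the mainland: sample G | the island: sample A, sample E, sample N]
8. Smuggler goes back to the mainland alone.  [the mainland: sample G | the island: sample A, sample E, sample N]
9. Smuggler goes to the island with sample G.  [the mainland: — | the island: sample A, sample E, sample G, sample N]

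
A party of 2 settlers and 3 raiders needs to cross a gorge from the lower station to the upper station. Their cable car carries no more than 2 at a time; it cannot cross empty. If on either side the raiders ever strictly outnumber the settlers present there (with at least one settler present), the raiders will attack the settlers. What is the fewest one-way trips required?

The raiders already outnumber the settlers at the lower station before anyone moves, so the starting position itself is disallowed.

impossible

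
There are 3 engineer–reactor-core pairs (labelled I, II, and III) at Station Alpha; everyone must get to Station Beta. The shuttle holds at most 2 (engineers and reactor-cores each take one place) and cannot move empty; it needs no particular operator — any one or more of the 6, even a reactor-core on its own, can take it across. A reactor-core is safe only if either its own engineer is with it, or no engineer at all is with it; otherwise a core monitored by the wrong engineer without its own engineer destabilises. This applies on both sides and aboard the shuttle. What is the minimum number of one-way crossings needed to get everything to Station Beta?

11

Counting alone: each trip to Station Beta takes at most 2 across and each return brings at least 1 back, so after t trips out (and t−1 returns) at most 2t − (t−1) of the 6 are across; that first reaches 6 at t = 5, so at least 9 crossings are needed.
The safety rule pushes this higher. Following every safe sequence of crossings, the most of the 6 that can be at Station Beta as the shuttle arrives there on crossing 9 is 5 — never all 6.
So no plan with fewer than 11 crossings exists, and this one achieves 11:
1. engineer I and reactor-core I cross → Station Beta.
2. engineer I crosses ← Station Alpha.
3. reactor-core II and reactor-core III cross → Station Beta.
4. reactor-core I crosses ← Station Alpha.
5. engineer II and engineer III cross → Station Beta.
6. engineer II and reactor-core II cross ← Station Alpha.
7. engineer I and engineer II cross → Station Beta.
8. reactor-core III crosses ← Station Alpha.
9. reactor-core I and reactor-core II cross → Station Beta.
10. engineer III crosses ← Station Alpha.
11. engineer III and reactor-core III cross → Station Beta.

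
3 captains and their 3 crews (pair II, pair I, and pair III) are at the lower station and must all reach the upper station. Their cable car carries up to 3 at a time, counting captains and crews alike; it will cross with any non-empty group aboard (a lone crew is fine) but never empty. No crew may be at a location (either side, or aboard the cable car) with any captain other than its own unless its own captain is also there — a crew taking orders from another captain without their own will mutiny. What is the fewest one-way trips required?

Counting alone: each trip to the upper station takes at most 3 across and each return brings at least 1 back, so after t trips out (and t−1 returns) at most 3t − (t−1) of the 6 are across; that first reaches 6 at t = 3, so at least 5 crossings are needed.
The plan below uses exactly 5 crossings, so it is optimal:
1. captain II and crew II cross → the upper station.
2. captain II crosses ← the lower station.
3. captain I, captain II, and captain III cross → the upper station.
4. crew II crosses ← the lower station.
5. crew I, crew II, and crew III cross → the upper station.

5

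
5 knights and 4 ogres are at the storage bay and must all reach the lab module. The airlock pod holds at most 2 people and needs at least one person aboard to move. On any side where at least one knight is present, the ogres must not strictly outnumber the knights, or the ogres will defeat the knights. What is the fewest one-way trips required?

Counting alone: each trip to the lab module takes at most 2 across and each return brings at least 1 back, so after t trips out (and t−1 returns) at most 2t − (t−1) of the 9 are across; that first reaches 9 at t = 8, so at least 15 crossings are needed.
The plan below uses exactly 15 crossings, so it is optimal:
1. 2 ogres → the lab module.  (the storage bay: 5K 2O; the lab module: 0K 2O)
2. 1 ogre ← the storage bay.  (the storage bay: 5K 3O; the lab module: 0K 1O)
3. 2 ogres → the lab module.  (the storage bay: 5K 1O; the lab module: 0K 3O)
4. 1 ogre ← the storage bay.  (the storage bay: 5K 2O; the lab module: 0K 2O)
5. 2 knights → the lab module.  (the storage bay: 3K 2O; the lab module: 2K 2O)
6. 1 ogre ← the storage bay.  (the storage bay: 3K 3O; the lab module: 2K 1O)
7. 1 knight and 1 ogre → the lab module.  (the storage bay: 2K 2O; the lab module: 3K 2O)
8. 1 knight ← the storage bay.  (the storage bay: 3K 2O; the lab module: 2K 2O)
9. 1 knight and 1 ogre → the lab module.  (the storage bay: 2K 1O; the lab module: 3K 3O)
10. 1 ogre ← the storage bay.  (the storage bay: 2K 2O; the lab module: 3K 2O)
11. 1 knight and 1 ogre → the lab module.  (the storage bay: 1K 1O; the lab module: 4K 3O)
12. 1 knight ← the storage bay.  (the storage bay: 2K 1O; the lab module: 3K 3O)
13. 1 knight and 1 ogre → the lab module.  (the storage bay: 1K 0O; the lab module: 4K 4O)
14. 1 ogre ← the storage bay.  (the storage bay: 1K 1O; the lab module: 4K 3O)
15. 1 knight and 1 ogre → the lab module.  (the storage bay: 0K 0O; the lab module: 5K 4O)

15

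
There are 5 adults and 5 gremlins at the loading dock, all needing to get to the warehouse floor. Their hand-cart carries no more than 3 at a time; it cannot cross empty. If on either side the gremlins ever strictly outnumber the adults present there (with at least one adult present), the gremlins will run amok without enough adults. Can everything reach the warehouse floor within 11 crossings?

Yes — this plan uses 11 crossings (≤ 11):
1. 2 gremlins → the warehouse floor.  (the loading dock: 5A 3G; the warehouse floor: 0A 2G)
2. 1 gremlin ← the loading dock.  (the loading dock: 5A 4G; the warehouse floor: 0A 1G)
3. 3 gremlins → the warehouse floor.  (the loading dock: 5A 1G; the warehouse floor: 0A 4G)
4. 1 gremlin ← the loading dock.  (the loading dock: 5A 2G; the warehouse floor: 0A 3G)
5. 3 adults → the warehouse floor.  (the loading dock: 2A 2G; the warehouse floor: 3A 3G)
6. 1 adult and 1 gremlin ← the loading dock.  (the loading dock: 3A 3G; the warehouse floor: 2A 2G)
7. 3 adults → the warehouse floor.  (the loading dock: 0A 3G; the warehouse floor: 5A 2G)
8. 1 gremlin ← the loading dock.  (the loading dock: 0A 4G; the warehouse floor: 5A 1G)
9. 2 gremlins → the warehouse floor.  (the loading dock: 0A 2G; the warehouse floor: 5A 3G)
10. 1 gremlin ← the loading dock.  (the loading dock: 0A 3G; the warehouse floor: 5A 2G)
11. 3 gremlins → the warehouse floor.  (the loading dock: 0A 0G; the warehouse floor: 5A 5G)

Yes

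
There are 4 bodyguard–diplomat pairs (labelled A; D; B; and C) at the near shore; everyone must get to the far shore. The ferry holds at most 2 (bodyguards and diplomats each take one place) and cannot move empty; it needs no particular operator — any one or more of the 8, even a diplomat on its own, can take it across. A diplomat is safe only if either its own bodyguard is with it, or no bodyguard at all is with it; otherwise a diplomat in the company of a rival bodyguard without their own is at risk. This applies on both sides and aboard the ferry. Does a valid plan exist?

Following every safe sequence of crossings from the start, the most of the 8 that can be at the far shore as the ferry arrives there on crossings 1, 3, 5 is 2, 3, 4 respectively; the best ever achieved is 4 of 8.
From crossing 7 on, no configuration arises that was not already reachable earlier: only 44 distinct safe configurations (who is on which side, and where the ferry is) can ever be reached, none of them has everyone across, and every continuation just revisits them. So no valid plan exists.

No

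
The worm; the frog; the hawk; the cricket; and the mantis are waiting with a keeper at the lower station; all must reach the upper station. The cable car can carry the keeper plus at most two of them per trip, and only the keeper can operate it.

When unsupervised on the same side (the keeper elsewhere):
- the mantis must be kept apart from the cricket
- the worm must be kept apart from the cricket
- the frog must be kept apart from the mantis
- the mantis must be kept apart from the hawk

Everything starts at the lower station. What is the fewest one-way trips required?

5

Counting alone: the keeper can take at most 2 across per trip to the upper station, so moving all 5 needs at least 3 loaded trips out, with a return between consecutive ones — at least 5 crossings.
The plan below uses exactly 5 crossings, so it is optimal:
1. Keeper goes to the upper station with the mantis and the worm.  [the lower station: the cricket, the frog, the hawk | the upper station: the mantis, the worm]
2. Keeper goes back to the lower station alone.  [the lower station: the cricket, the frog, the hawk | the upper station: the mantis, the worm]
3. Keeper goes to the upper station with the frog and the hawk.  [the lower station: the cricket | the upper station: the frog, the hawk, the mantis, the worm]
4. Keeper goes back to the lower station with the mantis.  [the lower station: the cricket, the mantis | the upper station: the frog, the hawk, the worm]
5. Keeper goes to the upper station with the cricket and the mantis.  [the lower station: — | the upper station: the cricket, the frog, the hawk, the mantis, the worm]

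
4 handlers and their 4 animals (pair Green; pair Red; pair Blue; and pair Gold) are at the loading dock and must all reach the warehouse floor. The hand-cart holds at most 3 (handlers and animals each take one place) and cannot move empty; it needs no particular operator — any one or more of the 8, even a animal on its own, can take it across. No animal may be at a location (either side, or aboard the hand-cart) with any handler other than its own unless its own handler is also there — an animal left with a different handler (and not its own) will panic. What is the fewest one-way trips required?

Counting alone: each trip to the warehouse floor takes at most 3 across and each return brings at least 1 back, so after t trips out (and t−1 returns) at most 3t − (t−1) of the 8 are across; that first reaches 8 at t = 4, so at least 7 crossings are needed.
The safety rule pushes this higher. Following every safe sequence of crossings, the most of the 8 that can be at the warehouse floor as the hand-cart arrives there on crossing 7 is 7 — never all 8.
So no plan with fewer than 9 crossings exists, and this one achieves 9:
1. animal Green and handler Green cross → the warehouse floor.
2. handler Green crosses ← the loading dock.
3. animal Red, handler Green, and handler Red cross → the warehouse floor.
4. animal Green and handler Green cross ← the loading dock.
5. handler Blue, handler Gold, and handler Green cross → the warehouse floor.
6. animal Red crosses ← the loading dock.
7. animal Green and animal Red cross → the warehouse floor.
8. animal Green crosses ← the loading dock.
9. animal Blue, animal Gold, and animal Green cross → the warehouse floor.

9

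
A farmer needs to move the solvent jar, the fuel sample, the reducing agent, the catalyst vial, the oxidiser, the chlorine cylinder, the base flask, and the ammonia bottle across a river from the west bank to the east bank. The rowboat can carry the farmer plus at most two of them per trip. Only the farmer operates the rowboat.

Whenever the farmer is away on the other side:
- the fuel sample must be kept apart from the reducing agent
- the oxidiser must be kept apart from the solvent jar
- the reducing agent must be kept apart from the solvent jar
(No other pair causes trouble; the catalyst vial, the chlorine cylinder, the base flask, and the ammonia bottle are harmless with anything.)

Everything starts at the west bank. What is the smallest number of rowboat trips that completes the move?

Counting alone: the farmer can take at most 2 across per trip to the east bank, so moving all 8 needs at least 4 loaded trips out, with a return between consecutive ones — at least 7 crossings.
The plan below uses exactly 7 crossings, so it is optimal:
1. Farmer goes to the east bank with the fuel sample and the solvent jar.  [the west bank: the ammonia bottle, the base flask, the catalyst vial, the chlorine cylinder, the oxidiser, the reducing agent | the east bank: the fuel sample, the solvent jar]
2. Farmer goes back to the west bank alone.  [the west bank: the ammonia bottle, the base flask, the catalyst vial, the chlorine cylinder, the oxidiser, the reducing agent | the east bank: the fuel sample, the solvent jar]
3. Farmer goes to the east bank with the catalyst vial and the chlorine cylinder.  [the west bank: the ammonia bottle, the base flask, the oxidiser, the reducing agent | the east bank: the catalyst vial, the chlorine cylinder, the fuel sample, the solvent jar]
4. Farmer goes back to the west bank alone.  [the west bank: the ammonia bottle, the base flask, the oxidiser, the reducing agent | the east bank: the catalyst vial, the chlorine cylinder, the fuel sample, the solvent jar]
5. Farmer goes to the east bank with the ammonia bottle and the base flask.  [the west bank: the oxidiser, the reducing agent | the east bank: the ammonia bottle, the base flask, the catalyst vial, the chlorine cylinder, the fuel sample, the solvent jar]
6. Farmer goes back to the west bank alone.  [the west bank: the oxidiser, the reducing agent | the east bank: the ammonia bottle, the base flask, the catalyst vial, the chlorine cylinder, the fuel sample, the solvent jar]
7. Farmer goes to the east bank with the oxidiser and the reducing agent.  [the west bank: — | the east bank: the ammonia bottle, the base flask, the catalyst vial, the chlorine cylinder, the fuel sample, the oxidiser, the reducing agent, the solvent jar]

7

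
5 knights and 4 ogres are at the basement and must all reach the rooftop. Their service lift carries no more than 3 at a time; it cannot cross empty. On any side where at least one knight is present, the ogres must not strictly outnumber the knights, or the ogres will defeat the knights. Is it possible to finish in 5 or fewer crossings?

Counting alone: each trip to the rooftop takes at most 3 across and each return brings at least 1 back, so after t trips out (and t−1 returns) at most 3t − (t−1) of the 9 are across; that first reaches 9 at t = 4, so at least 7 crossings are needed.
Since 5 < 7, 5 crossings cannot be enough. (The shortest complete plan in fact takes 7:)
1. 3 ogres → the rooftop.  (the basement: 5K 1O; the rooftop: 0K 3O)
2. 1 ogre ← the basement.  (the basement: 5K 2O; the rooftop: 0K 2O)
3. 3 knights → the rooftop.  (the basement: 2K 2O; the rooftop: 3K 2O)
4. 1 knight ← the basement.  (the basement: 3K 2O; the rooftop: 2K 2O)
5. 2 knights and 1 ogre → the rooftop.  (the basement: 1K 1O; the rooftop: 4K 3O)
6. 1 knight ← the basement.  (the basement: 2K 1O; the rooftop: 3K 3O)
7. 2 knights and 1 ogre → the rooftop.  (the basement: 0K 0O; the rooftop: 5K 4O)

No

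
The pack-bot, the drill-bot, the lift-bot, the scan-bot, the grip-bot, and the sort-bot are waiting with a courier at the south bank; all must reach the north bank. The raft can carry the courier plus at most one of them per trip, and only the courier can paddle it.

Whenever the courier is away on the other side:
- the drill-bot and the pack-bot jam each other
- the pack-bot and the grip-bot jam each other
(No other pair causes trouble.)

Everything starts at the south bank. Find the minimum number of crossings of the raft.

13

Counting alone: the courier can take at most 1 across per trip to the north bank, so moving all 6 needs at least 6 loaded trips out, with a return between consecutive ones — at least 11 crossings.
The safety rule pushes this higher. Following every safe sequence of crossings, the most of the 6 that can be at the north bank as the raft arrives there on crossing 11 is 5 — never all 6.
So no plan with fewer than 13 crossings exists, and this one achieves 13:
1. Courier goes to the north bank with the pack-bot.  [the south bank: the drill-bot, the grip-bot, the lift-bot, the scan-bot, the sort-bot | the north bank: the pack-bot]
2. Courier goes back to the south bank alone.  [the south bank: the drill-bot, the grip-bot, the lift-bot, the scan-bot, the sort-bot | the north bank: the pack-bot]
3. Courier goes to the north bank with the drill-bot.  [the south bank: the grip-bot, the lift-bot, the scan-bot, the sort-bot | the north bank: the drill-bot, the pack-bot]
4. Courier goes back to the south bank with the pack-bot.  [the south bank: the grip-bot, the lift-bot, the pack-bot, the scan-bot, the sort-bot | the north bank: the drill-bot]
5. Courier goes to the north bank with the grip-bot.  [the south bank: the lift-bot, the pack-bot, the scan-bot, the sort-bot | the north bank: the drill-bot, the grip-bot]
6. Courier goes back to the south bank alone.  [the south bank: the lift-bot, the pack-bot, the scan-bot, the sort-bot | the north bank: the drill-bot, the grip-bot]
7. Courier goes to the north bank with the lift-bot.  [the south bank: the pack-bot, the scan-bot, the sort-bot | the north bank: the drill-bot, the grip-bot, the lift-bot]
8. Courier goes back to the south bank alone.  [the south bank: the pack-bot, the scan-bot, the sort-bot | the north bank: the drill-bot, the grip-bot, the lift-bot]
9. Courier goes to the north bank with the scan-bot.  [the south bank: the pack-bot, the sort-bot | the north bank: the drill-bot, the grip-bot, the lift-bot, the scan-bot]
10. Courier goes back to the south bank alone.  [the south bank: the pack-bot, the sort-bot | the north bank: the drill-bot, the grip-bot, the lift-bot, the scan-bot]
11. Courier goes to the north bank with the sort-bot.  [the south bank: the pack-bot | the north bank: the drill-bot, the grip-bot, the lift-bot, the scan-bot, the sort-bot]
12. Courier goes back to the south bank alone.  [the south bank: the pack-bot | the north bank: the drill-bot, the grip-bot, the lift-bot, the scan-bot, the sort-bot]
13. Courier goes to the north bank with the pack-bot.  [the south bank: — | the north bank: the drill-bot, the grip-bot, the lift-bot, the pack-bot, the scan-bot, the sort-bot]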